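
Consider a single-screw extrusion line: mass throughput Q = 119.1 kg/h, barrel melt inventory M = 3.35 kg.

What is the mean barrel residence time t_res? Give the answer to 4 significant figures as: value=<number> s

Convert throughput: Q = 119.1 kg/h = 119.1/3600 = 0.0330833 kg/s
Mean residence time: t_res = M/Q_s = 3.35 kg / 0.0330833 kg/s = 101.259 s

value=101.3 s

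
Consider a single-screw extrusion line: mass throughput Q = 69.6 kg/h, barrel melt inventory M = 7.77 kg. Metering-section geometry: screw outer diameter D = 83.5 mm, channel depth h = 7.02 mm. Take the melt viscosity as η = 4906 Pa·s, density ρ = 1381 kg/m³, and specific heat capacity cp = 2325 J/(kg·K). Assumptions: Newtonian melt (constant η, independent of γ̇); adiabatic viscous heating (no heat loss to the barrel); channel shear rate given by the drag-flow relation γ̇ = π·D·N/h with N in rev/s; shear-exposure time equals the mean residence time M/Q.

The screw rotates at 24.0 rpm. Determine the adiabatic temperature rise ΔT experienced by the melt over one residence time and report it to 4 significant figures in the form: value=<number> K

value=137.2 K

Throughput in SI: Q_s = 69.6 kg/h ÷ 3600 s/h = 0.0193333 kg/s
Mean residence time: t_res = M/Q_s = 7.77 kg / 0.0193333 kg/s = 401.897 s
Geometry in metres: D = 83.5 mm → 0.0835 m, h = 7.02 mm → 0.00702 m; screw speed N = 24.0 rpm = 0.4 rev/s
γ̇ = π D N / h = (π)(0.0835)(0.4) / 0.00702 = 14.9472 s⁻¹
Adiabatic rise: ΔT = η γ̇² t_res / (ρ cp) = 4906·(14.9472)²·401.897 / (1381·2325) = 137.197 K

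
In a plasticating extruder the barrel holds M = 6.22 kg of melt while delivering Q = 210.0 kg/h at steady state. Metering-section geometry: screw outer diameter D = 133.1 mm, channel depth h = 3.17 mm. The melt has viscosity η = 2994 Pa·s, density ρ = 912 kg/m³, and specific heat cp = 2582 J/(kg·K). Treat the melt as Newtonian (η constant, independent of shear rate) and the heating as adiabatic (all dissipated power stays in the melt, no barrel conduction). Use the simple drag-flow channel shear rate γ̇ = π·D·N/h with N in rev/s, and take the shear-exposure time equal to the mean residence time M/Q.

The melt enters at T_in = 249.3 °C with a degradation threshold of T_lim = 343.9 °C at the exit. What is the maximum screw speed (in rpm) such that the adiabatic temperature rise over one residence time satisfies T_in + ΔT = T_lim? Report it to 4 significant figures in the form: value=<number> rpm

value=12.02 rpm

Convert throughput: Q = 210.0 kg/h = 210.0/3600 = 0.0583333 kg/s
t_res = M / Q_s = 6.22 ÷ 0.0583333 = 106.629 s
Geometry in SI: D = 133.1 mm → 0.1331 m, h = 3.17 mm → 0.00317 m
ΔT_a = T_lim − T_in = 343.9 °C − 249.3 °C = 94.6 K
γ̇_max² = ΔT_a·ρ·cp / (η·t_res) = [94.6 × 912 × 2582] / [2994 × 106.629] = 697.777 s⁻²
γ̇_max = sqrt(697.777) = 26.4155 s⁻¹
N_max = γ̇_max·h / (π·D) = 26.4155 · 0.00317 / (π · 0.1331) = 0.200258 rev/s = 12.0155 rpm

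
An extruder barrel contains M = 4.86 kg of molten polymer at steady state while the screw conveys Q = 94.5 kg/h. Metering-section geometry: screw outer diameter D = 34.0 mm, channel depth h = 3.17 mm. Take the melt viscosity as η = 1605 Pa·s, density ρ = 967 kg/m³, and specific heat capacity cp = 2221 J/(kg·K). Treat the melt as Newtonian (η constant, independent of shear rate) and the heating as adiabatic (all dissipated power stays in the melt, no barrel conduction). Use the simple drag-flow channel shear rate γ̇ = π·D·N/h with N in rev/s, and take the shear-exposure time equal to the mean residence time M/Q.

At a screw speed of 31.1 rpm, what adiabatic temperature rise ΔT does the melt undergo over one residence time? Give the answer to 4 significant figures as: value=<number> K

Throughput in SI: Q_s = 94.5 kg/h ÷ 3600 s/h = 0.02625 kg/s
t_res = M / Q_s = 4.86 ÷ 0.02625 = 185.143 s
Convert to SI: D = 0.034 m, h = 0.00317 m, N = 31.1/60 = 0.518333 rev/s
Shear rate: γ̇ = πDN/h = π·0.034·0.518333/0.00317 = 17.4654 s⁻¹
ΔT = η·γ̇²·t_res / (ρ·cp) = 1605 · (17.4654)² · 185.143 / (967 · 2221) = 42.205 K

value=42.21 K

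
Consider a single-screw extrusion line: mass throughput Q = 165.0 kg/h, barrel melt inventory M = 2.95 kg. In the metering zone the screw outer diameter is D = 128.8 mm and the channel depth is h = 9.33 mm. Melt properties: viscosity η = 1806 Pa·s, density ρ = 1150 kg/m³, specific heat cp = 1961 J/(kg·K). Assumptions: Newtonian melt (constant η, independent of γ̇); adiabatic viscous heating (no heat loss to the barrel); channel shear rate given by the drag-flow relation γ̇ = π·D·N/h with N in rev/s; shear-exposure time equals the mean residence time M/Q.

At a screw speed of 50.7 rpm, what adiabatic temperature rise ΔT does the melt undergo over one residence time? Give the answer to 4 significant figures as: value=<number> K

value=69.23 K

Convert throughput: Q = 165.0 kg/h = 165.0/3600 = 0.0458333 kg/s
t_res = M / Q_s = 2.95 ÷ 0.0458333 = 64.3636 s
Convert to SI: D = 0.1288 m, h = 0.00933 m, N = 50.7/60 = 0.845 rev/s
γ̇ = π·D·N / h = π · 0.1288 · 0.845 / 0.00933 = 36.6472 s⁻¹
Adiabatic rise: ΔT = η γ̇² t_res / (ρ cp) = 1806·(36.6472)²·64.3636 / (1150·1961) = 69.2252 K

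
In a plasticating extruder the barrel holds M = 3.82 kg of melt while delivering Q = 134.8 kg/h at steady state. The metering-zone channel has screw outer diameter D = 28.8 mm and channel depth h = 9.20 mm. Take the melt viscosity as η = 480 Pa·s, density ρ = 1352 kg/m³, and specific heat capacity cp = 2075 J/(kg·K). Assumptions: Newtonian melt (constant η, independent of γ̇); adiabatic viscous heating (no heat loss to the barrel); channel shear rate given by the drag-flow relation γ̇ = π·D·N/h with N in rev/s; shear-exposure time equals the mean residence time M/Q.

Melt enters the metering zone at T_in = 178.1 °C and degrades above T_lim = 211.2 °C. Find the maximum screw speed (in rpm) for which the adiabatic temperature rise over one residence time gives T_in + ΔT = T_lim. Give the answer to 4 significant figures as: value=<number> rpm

value=265.7 rpm

Convert throughput: Q = 134.8 kg/h = 134.8/3600 = 0.0374444 kg/s
t_res = M / Q_s = 3.82 ÷ 0.0374444 = 102.018 s
Geometry in SI: D = 28.8 mm → 0.0288 m, h = 9.20 mm → 0.0092 m
ΔT_a = T_lim − T_in = 211.2 − 178.1 = 33.1 K
γ̇_max² = ΔT_a·ρ·cp / (η·t_res) = [33.1 × 1352 × 2075] / [480 × 102.018] = 1896.29 s⁻²
γ̇_max = √1896.29 = 43.5465 s⁻¹
Solve γ̇ = πDN/h for N: N_max = γ̇_max·h/(π·D) = 43.5465 × 0.0092 / (π × 0.0288) = 4.4279 rev/s = 265.674 rpm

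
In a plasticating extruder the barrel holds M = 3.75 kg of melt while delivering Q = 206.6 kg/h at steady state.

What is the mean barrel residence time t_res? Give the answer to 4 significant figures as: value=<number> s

Throughput in SI: Q_s = 206.6 kg/h ÷ 3600 s/h = 0.0573889 kg/s
Mean residence time: t_res = M/Q_s = 3.75 kg / 0.0573889 kg/s = 65.3437 s

value=65.34 s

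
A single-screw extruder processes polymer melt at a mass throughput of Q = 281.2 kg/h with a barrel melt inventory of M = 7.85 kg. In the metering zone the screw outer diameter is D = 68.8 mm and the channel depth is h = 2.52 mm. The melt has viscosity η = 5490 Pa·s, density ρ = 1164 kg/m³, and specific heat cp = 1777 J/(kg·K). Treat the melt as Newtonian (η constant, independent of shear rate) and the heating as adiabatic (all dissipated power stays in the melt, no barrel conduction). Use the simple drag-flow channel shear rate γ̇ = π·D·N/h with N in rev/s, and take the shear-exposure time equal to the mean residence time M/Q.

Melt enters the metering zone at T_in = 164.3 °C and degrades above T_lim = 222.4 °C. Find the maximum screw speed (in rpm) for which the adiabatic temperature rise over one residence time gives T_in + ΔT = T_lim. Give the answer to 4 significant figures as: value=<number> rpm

Q_s = Q / 3600 = 281.2 / 3600 = 0.0781111 kg/s
t_res = M / Q_s = 7.85 ÷ 0.0781111 = 100.498 s
Geometry in SI: D = 68.8 mm → 0.0688 m, h = 2.52 mm → 0.00252 m
ΔT_a = T_lim − T_in = 222.4 − 164.3 = 58.1 K
γ̇_max² = ΔT_a·ρ·cp/(η·t_res) = 58.1·1164·1777/(5490·100.498) = 217.815 s⁻²
Take the square root: γ̇_max = √(217.815) = 14.7585 s⁻¹
N_max = γ̇_max·h / (π·D) = 14.7585 · 0.00252 / (π · 0.0688) = 0.17207 rev/s = 10.3242 rpm

value=10.32 rpm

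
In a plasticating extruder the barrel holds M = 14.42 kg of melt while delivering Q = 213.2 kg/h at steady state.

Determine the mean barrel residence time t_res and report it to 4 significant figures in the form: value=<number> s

Throughput in SI: Q_s = 213.2 kg/h ÷ 3600 s/h = 0.0592222 kg/s
t_res = M / Q_s = 14.42 / 0.0592222 = 243.49 s

value=243.5 s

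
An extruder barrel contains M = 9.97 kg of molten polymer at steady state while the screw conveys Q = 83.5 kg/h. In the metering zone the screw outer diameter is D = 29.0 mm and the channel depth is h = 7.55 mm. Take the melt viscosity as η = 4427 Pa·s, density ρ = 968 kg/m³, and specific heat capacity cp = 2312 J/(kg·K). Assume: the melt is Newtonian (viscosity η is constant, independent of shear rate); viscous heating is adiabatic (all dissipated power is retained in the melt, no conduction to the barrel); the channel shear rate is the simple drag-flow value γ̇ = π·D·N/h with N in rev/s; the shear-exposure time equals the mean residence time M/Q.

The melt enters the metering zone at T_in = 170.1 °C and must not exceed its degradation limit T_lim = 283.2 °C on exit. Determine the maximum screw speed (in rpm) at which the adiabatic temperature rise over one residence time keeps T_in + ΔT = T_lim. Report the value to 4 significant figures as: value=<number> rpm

Throughput in SI: Q_s = 83.5 kg/h ÷ 3600 s/h = 0.0231944 kg/s
t_res = M / Q_s = 9.97 / 0.0231944 = 429.844 s
Convert to metres: D = 0.029 m, h = 0.00755 m
ΔT_a = T_lim − T_in = 283.2 − 170.1 = 113.1 K
γ̇_max² = ΔT_a·ρ·cp / (η·t_res) = [113.1 × 968 × 2312] / [4427 × 429.844] = 133.016 s⁻²
γ̇_max = sqrt(133.016) = 11.5333 s⁻¹
N_max = γ̇_max·h / (π·D) = 11.5333 · 0.00755 / (π · 0.029) = 0.955766 rev/s = 57.346 rpm

value=57.35 rpm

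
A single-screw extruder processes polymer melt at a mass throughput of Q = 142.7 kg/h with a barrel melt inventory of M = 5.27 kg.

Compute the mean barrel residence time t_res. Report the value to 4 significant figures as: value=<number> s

Convert throughput: Q = 142.7 kg/h = 142.7/3600 = 0.0396389 kg/s
t_res = M / Q_s = 5.27 / 0.0396389 = 132.95 s

value=133.0 s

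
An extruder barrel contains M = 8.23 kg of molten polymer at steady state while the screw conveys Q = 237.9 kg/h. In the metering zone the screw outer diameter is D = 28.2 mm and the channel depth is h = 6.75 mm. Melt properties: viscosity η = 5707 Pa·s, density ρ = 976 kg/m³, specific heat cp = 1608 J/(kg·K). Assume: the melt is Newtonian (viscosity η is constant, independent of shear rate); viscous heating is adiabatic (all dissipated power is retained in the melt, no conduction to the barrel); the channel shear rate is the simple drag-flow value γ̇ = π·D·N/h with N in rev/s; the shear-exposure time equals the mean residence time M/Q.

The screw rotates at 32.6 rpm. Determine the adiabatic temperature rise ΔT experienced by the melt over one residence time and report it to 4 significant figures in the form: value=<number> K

value=23.03 K

Convert throughput: Q = 237.9 kg/h = 237.9/3600 = 0.0660833 kg/s
Mean residence time: t_res = M/Q_s = 8.23 kg / 0.0660833 kg/s = 124.54 s
Convert to SI: D = 0.0282 m, h = 0.00675 m, N = 32.6/60 = 0.543333 rev/s
Shear rate: γ̇ = πDN/h = π·0.0282·0.543333/0.00675 = 7.13118 s⁻¹
ΔT = η·γ̇²·t_res/(ρ·cp) = [5707 × 7.13118² × 124.54] / [976 × 1608] = 23.0305 K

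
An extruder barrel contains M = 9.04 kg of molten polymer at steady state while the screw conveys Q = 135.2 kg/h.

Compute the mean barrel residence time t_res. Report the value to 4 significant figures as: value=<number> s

Q_s = Q / 3600 = 135.2 / 3600 = 0.0375556 kg/s
Mean residence time: t_res = M/Q_s = 9.04 kg / 0.0375556 kg/s = 240.71 s

value=240.7 s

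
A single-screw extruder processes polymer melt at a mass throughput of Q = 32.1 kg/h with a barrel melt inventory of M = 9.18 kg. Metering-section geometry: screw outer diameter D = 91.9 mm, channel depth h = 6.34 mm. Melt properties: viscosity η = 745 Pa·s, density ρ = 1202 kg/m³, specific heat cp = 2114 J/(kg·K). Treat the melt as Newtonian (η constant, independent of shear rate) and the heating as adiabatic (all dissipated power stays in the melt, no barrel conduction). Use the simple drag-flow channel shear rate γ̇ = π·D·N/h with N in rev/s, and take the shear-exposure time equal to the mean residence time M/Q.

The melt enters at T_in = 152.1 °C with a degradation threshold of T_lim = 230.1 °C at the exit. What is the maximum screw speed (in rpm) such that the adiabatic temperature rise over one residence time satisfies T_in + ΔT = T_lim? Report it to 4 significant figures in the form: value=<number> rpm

value=21.18 rpm

Q_s = Q / 3600 = 32.1 / 3600 = 0.00891667 kg/s
Mean residence time: t_res = M/Q_s = 9.18 kg / 0.00891667 kg/s = 1029.53 s
Geometry in SI: D = 91.9 mm → 0.0919 m, h = 6.34 mm → 0.00634 m
ΔT_a = T_lim − T_in = 230.1 − 152.1 = 78 K
Invert ΔT = ηγ̇²t_res/(ρcp) for γ̇: γ̇_max² = ΔT_a ρ cp / (η t_res) = 78·1202·2114 / (745·1029.53) = 258.409 s⁻²
γ̇_max = √258.409 = 16.0751 s⁻¹
N_max = γ̇_max·h / (π·D) = 16.0751 · 0.00634 / (π · 0.0919) = 0.353002 rev/s = 21.1801 rpm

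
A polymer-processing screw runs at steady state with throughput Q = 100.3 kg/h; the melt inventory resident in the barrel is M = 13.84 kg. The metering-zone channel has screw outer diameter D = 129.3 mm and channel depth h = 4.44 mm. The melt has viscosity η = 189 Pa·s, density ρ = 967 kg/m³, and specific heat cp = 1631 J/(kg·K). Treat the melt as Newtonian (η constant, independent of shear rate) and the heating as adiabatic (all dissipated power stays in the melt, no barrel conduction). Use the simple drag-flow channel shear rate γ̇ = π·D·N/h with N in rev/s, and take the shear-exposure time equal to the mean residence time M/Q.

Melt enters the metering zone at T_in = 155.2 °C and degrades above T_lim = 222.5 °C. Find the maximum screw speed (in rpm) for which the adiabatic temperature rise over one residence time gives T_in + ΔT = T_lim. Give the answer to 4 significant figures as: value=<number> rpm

value=22.05 rpm

Convert throughput: Q = 100.3 kg/h = 100.3/3600 = 0.0278611 kg/s
t_res = M / Q_s = 13.84 / 0.0278611 = 496.75 s
Convert to metres: D = 0.1293 m, h = 0.00444 m
Allowable rise: ΔT_a = T_lim − T_in = 222.5 − 155.2 = 67.3 K
γ̇_max² = ΔT_a·ρ·cp / (η·t_res) = [67.3 × 967 × 1631] / [189 × 496.75] = 1130.57 s⁻²
γ̇_max = sqrt(1130.57) = 33.6239 s⁻¹
N_max = γ̇_max h / (πD) = 33.6239·0.00444/(π·0.1293) = 0.367521 rev/s → ×60 = 22.0513 rpm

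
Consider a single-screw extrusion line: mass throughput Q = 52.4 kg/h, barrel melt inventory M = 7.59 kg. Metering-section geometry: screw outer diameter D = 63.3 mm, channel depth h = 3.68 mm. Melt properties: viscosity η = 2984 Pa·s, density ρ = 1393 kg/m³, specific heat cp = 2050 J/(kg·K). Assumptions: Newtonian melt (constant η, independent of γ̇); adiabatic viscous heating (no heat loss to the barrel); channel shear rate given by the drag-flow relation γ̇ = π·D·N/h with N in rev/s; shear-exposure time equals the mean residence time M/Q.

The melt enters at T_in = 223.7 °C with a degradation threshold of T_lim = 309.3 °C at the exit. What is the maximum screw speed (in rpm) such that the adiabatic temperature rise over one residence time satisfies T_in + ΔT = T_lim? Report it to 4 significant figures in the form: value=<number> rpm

value=13.92 rpm

Q_s = Q / 3600 = 52.4 / 3600 = 0.0145556 kg/s
Mean residence time: t_res = M/Q_s = 7.59 kg / 0.0145556 kg/s = 521.45 s
Geometry in SI: D = 63.3 mm → 0.0633 m, h = 3.68 mm → 0.00368 m
ΔT_a = T_lim − T_in = 309.3 − 223.7 = 85.6 K
γ̇_max² = ΔT_a·ρ·cp/(η·t_res) = 85.6·1393·2050/(2984·521.45) = 157.097 s⁻²
Take the square root: γ̇_max = √(157.097) = 12.5338 s⁻¹
N_max = γ̇_max·h / (π·D) = 12.5338 · 0.00368 / (π · 0.0633) = 0.231941 rev/s = 13.9165 rpm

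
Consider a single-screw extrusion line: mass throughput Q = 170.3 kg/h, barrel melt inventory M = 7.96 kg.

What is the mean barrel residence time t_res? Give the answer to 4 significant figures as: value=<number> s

value=168.3 s

Throughput in SI: Q_s = 170.3 kg/h ÷ 3600 s/h = 0.0473056 kg/s
Mean residence time: t_res = M/Q_s = 7.96 kg / 0.0473056 kg/s = 168.268 s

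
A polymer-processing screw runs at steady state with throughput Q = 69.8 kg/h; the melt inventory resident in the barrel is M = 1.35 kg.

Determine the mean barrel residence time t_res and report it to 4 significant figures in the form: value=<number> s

Throughput in SI: Q_s = 69.8 kg/h ÷ 3600 s/h = 0.0193889 kg/s
t_res = M / Q_s = 1.35 / 0.0193889 = 69.6275 s

value=69.63 s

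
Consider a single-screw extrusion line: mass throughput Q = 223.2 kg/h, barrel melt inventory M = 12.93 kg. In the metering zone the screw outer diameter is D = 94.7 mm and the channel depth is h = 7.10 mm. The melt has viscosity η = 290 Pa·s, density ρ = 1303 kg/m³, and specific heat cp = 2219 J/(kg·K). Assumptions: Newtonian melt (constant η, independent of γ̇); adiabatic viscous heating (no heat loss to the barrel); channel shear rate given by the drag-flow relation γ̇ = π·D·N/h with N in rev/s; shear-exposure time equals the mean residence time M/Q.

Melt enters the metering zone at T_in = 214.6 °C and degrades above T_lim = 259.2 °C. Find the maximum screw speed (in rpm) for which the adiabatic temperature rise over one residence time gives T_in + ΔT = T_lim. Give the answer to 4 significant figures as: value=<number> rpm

value=66.12 rpm

Q_s = Q / 3600 = 223.2 / 3600 = 0.062 kg/s
Mean residence time: t_res = M/Q_s = 12.93 kg / 0.062 kg/s = 208.548 s
D = 94.7 mm = 0.0947 m;  h = 7.10 mm = 0.0071 m
ΔT_a = T_lim − T_in = 259.2 °C − 214.6 °C = 44.6 K
γ̇_max² = ΔT_a·ρ·cp/(η·t_res) = 44.6·1303·2219/(290·208.548) = 2132.22 s⁻²
γ̇_max = sqrt(2132.22) = 46.176 s⁻¹
N_max = γ̇_max·h / (π·D) = 46.176 · 0.0071 / (π · 0.0947) = 1.10198 rev/s = 66.1189 rpm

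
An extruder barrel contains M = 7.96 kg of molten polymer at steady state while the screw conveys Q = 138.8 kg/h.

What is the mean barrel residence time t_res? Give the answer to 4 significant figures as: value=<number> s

Q_s = Q / 3600 = 138.8 / 3600 = 0.0385556 kg/s
t_res = M / Q_s = 7.96 ÷ 0.0385556 = 206.455 s

value=206.5 s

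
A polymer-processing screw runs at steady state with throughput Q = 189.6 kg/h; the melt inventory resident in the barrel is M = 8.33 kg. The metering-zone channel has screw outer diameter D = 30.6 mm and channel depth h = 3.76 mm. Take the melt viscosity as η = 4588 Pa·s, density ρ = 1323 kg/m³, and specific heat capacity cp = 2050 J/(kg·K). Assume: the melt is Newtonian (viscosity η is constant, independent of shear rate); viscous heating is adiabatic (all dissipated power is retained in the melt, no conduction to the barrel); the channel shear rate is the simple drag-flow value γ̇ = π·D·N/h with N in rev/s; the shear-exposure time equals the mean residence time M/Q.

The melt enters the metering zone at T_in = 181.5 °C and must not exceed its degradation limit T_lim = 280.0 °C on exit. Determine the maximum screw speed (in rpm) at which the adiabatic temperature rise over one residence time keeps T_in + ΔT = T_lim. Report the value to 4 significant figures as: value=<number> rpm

value=45.03 rpm

Convert throughput: Q = 189.6 kg/h = 189.6/3600 = 0.0526667 kg/s
t_res = M / Q_s = 8.33 ÷ 0.0526667 = 158.165 s
Convert to metres: D = 0.0306 m, h = 0.00376 m
ΔT_a = T_lim − T_in = 280.0 °C − 181.5 °C = 98.5 K
γ̇_max² = ΔT_a·ρ·cp/(η·t_res) = 98.5·1323·2050/(4588·158.165) = 368.144 s⁻²
γ̇_max = √368.144 = 19.1871 s⁻¹
N_max = γ̇_max h / (πD) = 19.1871·0.00376/(π·0.0306) = 0.750456 rev/s → ×60 = 45.0274 rpm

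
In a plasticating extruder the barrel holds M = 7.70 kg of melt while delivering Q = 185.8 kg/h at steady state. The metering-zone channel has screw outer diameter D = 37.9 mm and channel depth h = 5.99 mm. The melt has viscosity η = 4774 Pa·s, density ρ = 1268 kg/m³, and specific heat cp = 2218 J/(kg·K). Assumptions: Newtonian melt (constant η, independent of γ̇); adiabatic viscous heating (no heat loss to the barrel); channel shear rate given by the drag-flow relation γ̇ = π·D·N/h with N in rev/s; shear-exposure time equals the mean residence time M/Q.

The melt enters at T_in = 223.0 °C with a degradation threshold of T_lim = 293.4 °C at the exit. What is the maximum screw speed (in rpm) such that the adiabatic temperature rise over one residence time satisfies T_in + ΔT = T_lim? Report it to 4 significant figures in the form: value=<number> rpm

value=50.33 rpm

Throughput in SI: Q_s = 185.8 kg/h ÷ 3600 s/h = 0.0516111 kg/s
t_res = M / Q_s = 7.70 ÷ 0.0516111 = 149.193 s
Convert to metres: D = 0.0379 m, h = 0.00599 m
ΔT_a = T_lim − T_in = 293.4 °C − 223.0 °C = 70.4 K
Invert ΔT = ηγ̇²t_res/(ρcp) for γ̇: γ̇_max² = ΔT_a ρ cp / (η t_res) = 70.4·1268·2218 / (4774·149.193) = 277.986 s⁻²
γ̇_max = √277.986 = 16.6729 s⁻¹
N_max = γ̇_max·h / (π·D) = 16.6729 · 0.00599 / (π · 0.0379) = 0.838783 rev/s = 50.327 rpm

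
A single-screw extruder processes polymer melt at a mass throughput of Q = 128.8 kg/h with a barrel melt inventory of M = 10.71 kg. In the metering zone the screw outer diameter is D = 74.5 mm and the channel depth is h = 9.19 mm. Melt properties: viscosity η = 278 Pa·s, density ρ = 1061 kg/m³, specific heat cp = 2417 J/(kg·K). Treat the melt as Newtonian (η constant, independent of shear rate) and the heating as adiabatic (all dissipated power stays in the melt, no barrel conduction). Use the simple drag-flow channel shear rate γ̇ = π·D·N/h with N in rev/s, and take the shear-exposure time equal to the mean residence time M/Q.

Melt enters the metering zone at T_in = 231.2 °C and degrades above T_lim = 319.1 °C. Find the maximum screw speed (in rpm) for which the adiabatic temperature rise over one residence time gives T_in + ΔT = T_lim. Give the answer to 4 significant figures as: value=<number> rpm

value=122.6 rpm

Convert throughput: Q = 128.8 kg/h = 128.8/3600 = 0.0357778 kg/s
Mean residence time: t_res = M/Q_s = 10.71 kg / 0.0357778 kg/s = 299.348 s
Convert to metres: D = 0.0745 m, h = 0.00919 m
ΔT_a = T_lim − T_in = 319.1 − 231.2 = 87.9 K
Invert ΔT = ηγ̇²t_res/(ρcp) for γ̇: γ̇_max² = ΔT_a ρ cp / (η t_res) = 87.9·1061·2417 / (278·299.348) = 2708.69 s⁻²
Take the square root: γ̇_max = √(2708.69) = 52.0451 s⁻¹
Solve γ̇ = πDN/h for N: N_max = γ̇_max·h/(π·D) = 52.0451 × 0.00919 / (π × 0.0745) = 2.04357 rev/s = 122.614 rpm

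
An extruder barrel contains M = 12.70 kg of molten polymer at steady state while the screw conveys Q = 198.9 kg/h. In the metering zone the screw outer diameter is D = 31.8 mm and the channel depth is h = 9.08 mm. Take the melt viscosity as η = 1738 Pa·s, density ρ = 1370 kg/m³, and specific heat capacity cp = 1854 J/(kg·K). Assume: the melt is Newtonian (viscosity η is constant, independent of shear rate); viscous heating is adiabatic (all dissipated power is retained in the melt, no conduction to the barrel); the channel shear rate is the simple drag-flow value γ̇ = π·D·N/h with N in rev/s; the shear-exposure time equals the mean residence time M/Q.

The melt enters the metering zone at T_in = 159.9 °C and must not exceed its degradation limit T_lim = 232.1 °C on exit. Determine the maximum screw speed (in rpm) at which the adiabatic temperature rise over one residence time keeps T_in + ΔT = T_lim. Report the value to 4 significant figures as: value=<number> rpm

value=116.8 rpm

Q_s = Q / 3600 = 198.9 / 3600 = 0.05525 kg/s
t_res = M / Q_s = 12.70 ÷ 0.05525 = 229.864 s
Geometry in SI: D = 31.8 mm → 0.0318 m, h = 9.08 mm → 0.00908 m
ΔT_a = T_lim − T_in = 232.1 − 159.9 = 72.2 K
Invert ΔT = ηγ̇²t_res/(ρcp) for γ̇: γ̇_max² = ΔT_a ρ cp / (η t_res) = 72.2·1370·1854 / (1738·229.864) = 459.036 s⁻²
γ̇_max = sqrt(459.036) = 21.4251 s⁻¹
Solve γ̇ = πDN/h for N: N_max = γ̇_max·h/(π·D) = 21.4251 × 0.00908 / (π × 0.0318) = 1.9473 rev/s = 116.838 rpm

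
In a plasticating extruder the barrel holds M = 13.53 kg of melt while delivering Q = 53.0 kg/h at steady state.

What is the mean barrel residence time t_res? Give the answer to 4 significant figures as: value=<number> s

value=919.0 s

Q_s = Q / 3600 = 53.0 / 3600 = 0.0147222 kg/s
Mean residence time: t_res = M/Q_s = 13.53 kg / 0.0147222 kg/s = 919.019 s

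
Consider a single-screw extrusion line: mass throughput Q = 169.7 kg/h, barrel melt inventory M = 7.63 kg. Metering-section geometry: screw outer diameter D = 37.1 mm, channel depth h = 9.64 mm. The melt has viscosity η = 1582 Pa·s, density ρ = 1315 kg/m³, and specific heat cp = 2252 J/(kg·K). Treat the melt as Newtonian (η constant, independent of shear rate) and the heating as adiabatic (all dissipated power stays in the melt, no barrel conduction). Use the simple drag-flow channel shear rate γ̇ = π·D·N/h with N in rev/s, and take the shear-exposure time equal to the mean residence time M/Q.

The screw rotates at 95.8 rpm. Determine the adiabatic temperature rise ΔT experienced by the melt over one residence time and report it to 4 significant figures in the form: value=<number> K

value=32.22 K

Convert throughput: Q = 169.7 kg/h = 169.7/3600 = 0.0471389 kg/s
t_res = M / Q_s = 7.63 ÷ 0.0471389 = 161.862 s
D = 37.1 mm = 0.0371 m;  h = 9.64 mm = 0.00964 m;  N = 95.8 rpm / 60 = 1.59667 rev/s
γ̇ = π·D·N / h = π · 0.0371 · 1.59667 / 0.00964 = 19.3046 s⁻¹
Adiabatic rise: ΔT = η γ̇² t_res / (ρ cp) = 1582·(19.3046)²·161.862 / (1315·2252) = 32.224 K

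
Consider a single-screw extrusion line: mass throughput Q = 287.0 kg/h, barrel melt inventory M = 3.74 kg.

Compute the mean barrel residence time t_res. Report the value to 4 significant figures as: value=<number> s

Throughput in SI: Q_s = 287.0 kg/h ÷ 3600 s/h = 0.0797222 kg/s
t_res = M / Q_s = 3.74 / 0.0797222 = 46.9129 s

value=46.91 s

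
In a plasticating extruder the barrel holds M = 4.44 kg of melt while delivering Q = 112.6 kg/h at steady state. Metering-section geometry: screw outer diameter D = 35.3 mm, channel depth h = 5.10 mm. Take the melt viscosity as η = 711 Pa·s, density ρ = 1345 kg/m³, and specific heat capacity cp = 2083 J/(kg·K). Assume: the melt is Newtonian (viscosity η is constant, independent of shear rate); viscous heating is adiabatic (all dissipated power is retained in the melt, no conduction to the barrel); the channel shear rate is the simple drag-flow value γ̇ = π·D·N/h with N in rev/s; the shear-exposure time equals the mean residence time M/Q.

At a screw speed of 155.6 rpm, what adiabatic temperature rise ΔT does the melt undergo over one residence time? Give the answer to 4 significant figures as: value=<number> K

value=114.6 K

Throughput in SI: Q_s = 112.6 kg/h ÷ 3600 s/h = 0.0312778 kg/s
Mean residence time: t_res = M/Q_s = 4.44 kg / 0.0312778 kg/s = 141.954 s
Convert to SI: D = 0.0353 m, h = 0.0051 m, N = 155.6/60 = 2.59333 rev/s
γ̇ = π·D·N / h = π · 0.0353 · 2.59333 / 0.0051 = 56.3914 s⁻¹
ΔT = η·γ̇²·t_res/(ρ·cp) = [711 × 56.3914² × 141.954] / [1345 × 2083] = 114.559 K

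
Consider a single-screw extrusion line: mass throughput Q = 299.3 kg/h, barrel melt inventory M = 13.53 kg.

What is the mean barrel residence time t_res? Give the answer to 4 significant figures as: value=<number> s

value=162.7 s

Q_s = Q / 3600 = 299.3 / 3600 = 0.0831389 kg/s
Mean residence time: t_res = M/Q_s = 13.53 kg / 0.0831389 kg/s = 162.74 s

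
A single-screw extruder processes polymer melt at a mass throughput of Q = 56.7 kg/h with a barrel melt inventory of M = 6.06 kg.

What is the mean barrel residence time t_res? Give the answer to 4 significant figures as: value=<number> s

Convert throughput: Q = 56.7 kg/h = 56.7/3600 = 0.01575 kg/s
Mean residence time: t_res = M/Q_s = 6.06 kg / 0.01575 kg/s = 384.762 s

value=384.8 s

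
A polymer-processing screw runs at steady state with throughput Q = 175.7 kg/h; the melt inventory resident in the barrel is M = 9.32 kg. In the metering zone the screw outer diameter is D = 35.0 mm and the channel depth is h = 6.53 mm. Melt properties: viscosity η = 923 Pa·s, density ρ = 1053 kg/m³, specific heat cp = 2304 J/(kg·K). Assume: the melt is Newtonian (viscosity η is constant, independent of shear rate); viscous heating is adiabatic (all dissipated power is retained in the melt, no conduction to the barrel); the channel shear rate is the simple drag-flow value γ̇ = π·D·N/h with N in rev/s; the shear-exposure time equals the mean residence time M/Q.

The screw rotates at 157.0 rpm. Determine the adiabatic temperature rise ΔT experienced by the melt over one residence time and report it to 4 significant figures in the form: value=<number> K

value=141.0 K

Q_s = Q / 3600 = 175.7 / 3600 = 0.0488056 kg/s
t_res = M / Q_s = 9.32 ÷ 0.0488056 = 190.962 s
Convert to SI: D = 0.035 m, h = 0.00653 m, N = 157.0/60 = 2.61667 rev/s
γ̇ = π D N / h = (π)(0.035)(2.61667) / 0.00653 = 44.0609 s⁻¹
ΔT = η·γ̇²·t_res/(ρ·cp) = [923 × 44.0609² × 190.962] / [1053 × 2304] = 141.04 K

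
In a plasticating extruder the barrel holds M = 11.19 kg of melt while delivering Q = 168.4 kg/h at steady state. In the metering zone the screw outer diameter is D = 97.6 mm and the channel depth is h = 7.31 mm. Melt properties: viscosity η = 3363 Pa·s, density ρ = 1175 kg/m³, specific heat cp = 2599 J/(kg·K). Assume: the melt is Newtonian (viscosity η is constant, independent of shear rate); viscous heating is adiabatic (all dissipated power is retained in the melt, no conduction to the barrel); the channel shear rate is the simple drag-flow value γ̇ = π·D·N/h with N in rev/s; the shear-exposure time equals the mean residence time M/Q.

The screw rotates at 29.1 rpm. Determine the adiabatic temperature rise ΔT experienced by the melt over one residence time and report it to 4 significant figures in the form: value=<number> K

value=109.0 K

Convert throughput: Q = 168.4 kg/h = 168.4/3600 = 0.0467778 kg/s
t_res = M / Q_s = 11.19 / 0.0467778 = 239.216 s
Convert to SI: D = 0.0976 m, h = 0.00731 m, N = 29.1/60 = 0.485 rev/s
γ̇ = π D N / h = (π)(0.0976)(0.485) / 0.00731 = 20.3434 s⁻¹
Adiabatic rise: ΔT = η γ̇² t_res / (ρ cp) = 3363·(20.3434)²·239.216 / (1175·2599) = 109.024 K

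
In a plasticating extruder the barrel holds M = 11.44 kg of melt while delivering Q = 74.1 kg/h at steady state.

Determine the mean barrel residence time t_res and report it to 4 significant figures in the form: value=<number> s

value=555.8 s

Q_s = Q / 3600 = 74.1 / 3600 = 0.0205833 kg/s
t_res = M / Q_s = 11.44 ÷ 0.0205833 = 555.789 s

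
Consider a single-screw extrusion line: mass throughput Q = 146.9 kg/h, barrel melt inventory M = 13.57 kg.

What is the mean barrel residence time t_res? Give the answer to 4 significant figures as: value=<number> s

Throughput in SI: Q_s = 146.9 kg/h ÷ 3600 s/h = 0.0408056 kg/s
t_res = M / Q_s = 13.57 / 0.0408056 = 332.553 s

value=332.6 s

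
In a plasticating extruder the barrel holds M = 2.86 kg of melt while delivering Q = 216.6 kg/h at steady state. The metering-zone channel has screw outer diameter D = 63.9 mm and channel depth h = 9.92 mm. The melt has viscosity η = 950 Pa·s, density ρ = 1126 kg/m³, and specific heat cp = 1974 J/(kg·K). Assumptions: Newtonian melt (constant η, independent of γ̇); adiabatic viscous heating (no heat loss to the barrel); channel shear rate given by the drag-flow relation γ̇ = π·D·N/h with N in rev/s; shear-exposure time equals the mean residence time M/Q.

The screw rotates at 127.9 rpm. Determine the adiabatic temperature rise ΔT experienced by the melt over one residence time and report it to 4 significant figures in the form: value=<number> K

value=37.81 K

Throughput in SI: Q_s = 216.6 kg/h ÷ 3600 s/h = 0.0601667 kg/s
Mean residence time: t_res = M/Q_s = 2.86 kg / 0.0601667 kg/s = 47.5346 s
D = 63.9 mm = 0.0639 m;  h = 9.92 mm = 0.00992 m;  N = 127.9 rpm / 60 = 2.13167 rev/s
γ̇ = π D N / h = (π)(0.0639)(2.13167) / 0.00992 = 43.1378 s⁻¹
ΔT = η·γ̇²·t_res / (ρ·cp) = 950 · (43.1378)² · 47.5346 / (1126 · 1974) = 37.8064 K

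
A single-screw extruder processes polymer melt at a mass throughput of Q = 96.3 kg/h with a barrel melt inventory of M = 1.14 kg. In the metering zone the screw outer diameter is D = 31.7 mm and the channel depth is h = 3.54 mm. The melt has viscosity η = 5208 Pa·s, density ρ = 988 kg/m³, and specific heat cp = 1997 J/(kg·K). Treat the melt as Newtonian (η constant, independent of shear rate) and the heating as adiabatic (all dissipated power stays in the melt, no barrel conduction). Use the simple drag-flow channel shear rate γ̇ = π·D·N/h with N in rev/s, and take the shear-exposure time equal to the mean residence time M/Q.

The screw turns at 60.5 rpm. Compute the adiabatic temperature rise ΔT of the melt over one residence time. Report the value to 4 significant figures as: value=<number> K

Throughput in SI: Q_s = 96.3 kg/h ÷ 3600 s/h = 0.02675 kg/s
t_res = M / Q_s = 1.14 ÷ 0.02675 = 42.6168 s
Geometry in metres: D = 31.7 mm → 0.0317 m, h = 3.54 mm → 0.00354 m; screw speed N = 60.5 rpm = 1.00833 rev/s
γ̇ = π D N / h = (π)(0.0317)(1.00833) / 0.00354 = 28.3668 s⁻¹
ΔT = η·γ̇²·t_res / (ρ·cp) = 5208 · (28.3668)² · 42.6168 / (988 · 1997) = 90.5184 K

value=90.52 K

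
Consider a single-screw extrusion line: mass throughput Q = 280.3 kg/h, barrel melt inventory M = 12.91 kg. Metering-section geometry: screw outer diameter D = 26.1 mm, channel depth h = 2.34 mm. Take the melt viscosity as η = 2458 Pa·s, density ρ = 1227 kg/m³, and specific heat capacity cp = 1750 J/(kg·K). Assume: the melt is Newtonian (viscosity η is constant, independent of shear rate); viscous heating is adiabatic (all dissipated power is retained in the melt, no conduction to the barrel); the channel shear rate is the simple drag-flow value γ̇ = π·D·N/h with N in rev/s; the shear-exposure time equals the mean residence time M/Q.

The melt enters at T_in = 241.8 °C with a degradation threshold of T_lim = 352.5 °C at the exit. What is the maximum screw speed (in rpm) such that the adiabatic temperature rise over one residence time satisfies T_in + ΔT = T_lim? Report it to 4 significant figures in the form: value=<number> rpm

Q_s = Q / 3600 = 280.3 / 3600 = 0.0778611 kg/s
t_res = M / Q_s = 12.91 ÷ 0.0778611 = 165.808 s
D = 26.1 mm = 0.0261 m;  h = 2.34 mm = 0.00234 m
ΔT_a = T_lim − T_in = 352.5 − 241.8 = 110.7 K
Invert ΔT = ηγ̇²t_res/(ρcp) for γ̇: γ̇_max² = ΔT_a ρ cp / (η t_res) = 110.7·1227·1750 / (2458·165.808) = 583.234 s⁻²
γ̇_max = sqrt(583.234) = 24.1502 s⁻¹
N_max = γ̇_max h / (πD) = 24.1502·0.00234/(π·0.0261) = 0.689202 rev/s → ×60 = 41.3521 rpm

value=41.35 rpm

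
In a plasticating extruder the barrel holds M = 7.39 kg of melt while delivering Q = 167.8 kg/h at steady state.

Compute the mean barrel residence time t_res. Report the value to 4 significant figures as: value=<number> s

value=158.5 s

Convert throughput: Q = 167.8 kg/h = 167.8/3600 = 0.0466111 kg/s
t_res = M / Q_s = 7.39 / 0.0466111 = 158.546 s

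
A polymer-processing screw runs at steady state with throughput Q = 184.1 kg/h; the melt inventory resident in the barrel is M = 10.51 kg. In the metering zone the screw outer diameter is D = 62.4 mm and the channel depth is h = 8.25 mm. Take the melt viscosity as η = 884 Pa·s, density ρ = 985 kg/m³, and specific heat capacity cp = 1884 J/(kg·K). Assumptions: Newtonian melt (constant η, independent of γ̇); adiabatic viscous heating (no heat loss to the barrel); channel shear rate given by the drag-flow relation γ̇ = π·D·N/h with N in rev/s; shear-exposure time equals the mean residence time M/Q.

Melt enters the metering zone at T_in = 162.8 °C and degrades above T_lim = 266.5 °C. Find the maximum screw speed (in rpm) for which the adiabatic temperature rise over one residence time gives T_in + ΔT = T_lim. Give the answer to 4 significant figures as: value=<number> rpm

Q_s = Q / 3600 = 184.1 / 3600 = 0.0511389 kg/s
Mean residence time: t_res = M/Q_s = 10.51 kg / 0.0511389 kg/s = 205.519 s
D = 62.4 mm = 0.0624 m;  h = 8.25 mm = 0.00825 m
ΔT_a = T_lim − T_in = 266.5 °C − 162.8 °C = 103.7 K
Invert ΔT = ηγ̇²t_res/(ρcp) for γ̇: γ̇_max² = ΔT_a ρ cp / (η t_res) = 103.7·985·1884 / (884·205.519) = 1059.23 s⁻²
Take the square root: γ̇_max = √(1059.23) = 32.5459 s⁻¹
Solve γ̇ = πDN/h for N: N_max = γ̇_max·h/(π·D) = 32.5459 × 0.00825 / (π × 0.0624) = 1.36967 rev/s = 82.1801 rpm

value=82.18 rpm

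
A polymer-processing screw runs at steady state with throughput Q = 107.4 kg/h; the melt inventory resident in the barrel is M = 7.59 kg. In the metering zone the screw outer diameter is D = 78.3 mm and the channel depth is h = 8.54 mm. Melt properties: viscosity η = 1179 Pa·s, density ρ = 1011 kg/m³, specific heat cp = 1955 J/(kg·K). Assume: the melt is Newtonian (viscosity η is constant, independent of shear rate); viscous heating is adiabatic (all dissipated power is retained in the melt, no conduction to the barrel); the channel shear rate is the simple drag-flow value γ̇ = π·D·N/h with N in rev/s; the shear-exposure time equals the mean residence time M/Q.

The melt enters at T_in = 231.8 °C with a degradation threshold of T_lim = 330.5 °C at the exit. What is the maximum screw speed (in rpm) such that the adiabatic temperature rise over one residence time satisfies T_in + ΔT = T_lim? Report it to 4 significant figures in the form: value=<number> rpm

Throughput in SI: Q_s = 107.4 kg/h ÷ 3600 s/h = 0.0298333 kg/s
t_res = M / Q_s = 7.59 ÷ 0.0298333 = 254.413 s
Convert to metres: D = 0.0783 m, h = 0.00854 m
Allowable rise: ΔT_a = T_lim − T_in = 330.5 − 231.8 = 98.7 K
γ̇_max² = ΔT_a·ρ·cp / (η·t_res) = [98.7 × 1011 × 1955] / [1179 × 254.413] = 650.371 s⁻²
γ̇_max = √650.371 = 25.5024 s⁻¹
N_max = γ̇_max h / (πD) = 25.5024·0.00854/(π·0.0783) = 0.885374 rev/s → ×60 = 53.1225 rpm

value=53.12 rpm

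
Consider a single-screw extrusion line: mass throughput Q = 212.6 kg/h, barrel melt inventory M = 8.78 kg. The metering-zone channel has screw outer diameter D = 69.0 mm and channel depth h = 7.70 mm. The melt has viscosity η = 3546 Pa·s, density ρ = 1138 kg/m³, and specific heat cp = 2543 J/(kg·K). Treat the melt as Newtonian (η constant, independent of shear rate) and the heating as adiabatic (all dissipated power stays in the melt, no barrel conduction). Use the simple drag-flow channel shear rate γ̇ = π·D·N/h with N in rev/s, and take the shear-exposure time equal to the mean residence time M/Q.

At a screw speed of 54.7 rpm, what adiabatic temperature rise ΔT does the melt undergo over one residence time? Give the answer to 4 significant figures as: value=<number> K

Convert throughput: Q = 212.6 kg/h = 212.6/3600 = 0.0590556 kg/s
t_res = M / Q_s = 8.78 / 0.0590556 = 148.674 s
Convert to SI: D = 0.069 m, h = 0.0077 m, N = 54.7/60 = 0.911667 rev/s
γ̇ = π D N / h = (π)(0.069)(0.911667) / 0.0077 = 25.6652 s⁻¹
Adiabatic rise: ΔT = η γ̇² t_res / (ρ cp) = 3546·(25.6652)²·148.674 / (1138·2543) = 119.998 K

value=120.0 K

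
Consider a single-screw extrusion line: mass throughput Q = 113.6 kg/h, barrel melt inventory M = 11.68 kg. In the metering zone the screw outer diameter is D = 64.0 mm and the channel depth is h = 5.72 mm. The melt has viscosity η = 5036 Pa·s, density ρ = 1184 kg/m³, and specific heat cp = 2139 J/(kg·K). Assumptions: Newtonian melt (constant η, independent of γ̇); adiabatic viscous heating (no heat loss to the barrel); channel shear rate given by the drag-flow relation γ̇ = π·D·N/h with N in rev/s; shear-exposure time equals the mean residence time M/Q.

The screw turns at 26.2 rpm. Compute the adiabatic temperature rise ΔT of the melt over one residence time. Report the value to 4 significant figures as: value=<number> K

value=173.4 K

Q_s = Q / 3600 = 113.6 / 3600 = 0.0315556 kg/s
Mean residence time: t_res = M/Q_s = 11.68 kg / 0.0315556 kg/s = 370.141 s
D = 64.0 mm = 0.064 m;  h = 5.72 mm = 0.00572 m;  N = 26.2 rpm / 60 = 0.436667 rev/s
γ̇ = π·D·N / h = π · 0.064 · 0.436667 / 0.00572 = 15.3491 s⁻¹
ΔT = η·γ̇²·t_res / (ρ·cp) = 5036 · (15.3491)² · 370.141 / (1184 · 2139) = 173.404 K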